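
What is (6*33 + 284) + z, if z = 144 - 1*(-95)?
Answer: 721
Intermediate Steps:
z = 239 (z = 144 + 95 = 239)
(6*33 + 284) + z = (6*33 + 284) + 239 = (198 + 284) + 239 = 482 + 239 = 721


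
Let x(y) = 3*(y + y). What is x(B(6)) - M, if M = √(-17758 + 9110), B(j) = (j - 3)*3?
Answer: 54 - 2*I*√2162 ≈ 54.0 - 92.995*I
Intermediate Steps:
B(j) = -9 + 3*j (B(j) = (-3 + j)*3 = -9 + 3*j)
x(y) = 6*y (x(y) = 3*(2*y) = 6*y)
M = 2*I*√2162 (M = √(-8648) = 2*I*√2162 ≈ 92.995*I)
x(B(6)) - M = 6*(-9 + 3*6) - 2*I*√2162 = 6*(-9 + 18) - 2*I*√2162 = 6*9 - 2*I*√2162 = 54 - 2*I*√2162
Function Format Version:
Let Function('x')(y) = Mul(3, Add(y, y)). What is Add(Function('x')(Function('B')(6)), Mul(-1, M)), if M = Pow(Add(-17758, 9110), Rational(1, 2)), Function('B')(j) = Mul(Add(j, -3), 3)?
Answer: Add(54, Mul(-2, I, Pow(2162, Rational(1, 2)))) ≈ Add(54.000, Mul(-92.995, I))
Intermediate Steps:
Function('B')(j) = Add(-9, Mul(3, j)) (Function('B')(j) = Mul(Add(-3, j), 3) = Add(-9, Mul(3, j)))
Function('x')(y) = Mul(6, y) (Function('x')(y) = Mul(3, Mul(2, y)) = Mul(6, y))
M = Mul(2, I, Pow(2162, Rational(1, 2))) (M = Pow(-8648, Rational(1, 2)) = Mul(2, I, Pow(2162, Rational(1, 2))) ≈ Mul(92.995, I))
Add(Function('x')(Function('B')(6)), Mul(-1, M)) = Add(Mul(6, Add(-9, Mul(3, 6))), Mul(-1, Mul(2, I, Pow(2162, Rational(1, 2))))) = Add(Mul(6, Add(-9, 18)), Mul(-2, I, Pow(2162, Rational(1, 2)))) = Add(Mul(6, 9), Mul(-2, I, Pow(2162, Rational(1, 2)))) = Add(54, Mul(-2, I, Pow(2162, Rational(1, 2))))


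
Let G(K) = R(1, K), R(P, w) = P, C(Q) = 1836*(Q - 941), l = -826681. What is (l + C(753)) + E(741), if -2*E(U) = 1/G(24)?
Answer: -2343699/2 ≈ -1.1719e+6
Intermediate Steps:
C(Q) = -1727676 + 1836*Q (C(Q) = 1836*(-941 + Q) = -1727676 + 1836*Q)
G(K) = 1
E(U) = -½ (E(U) = -½/1 = -½*1 = -½)
(l + C(753)) + E(741) = (-826681 + (-1727676 + 1836*753)) - ½ = (-826681 + (-1727676 + 1382508)) - ½ = (-826681 - 345168) - ½ = -1171849 - ½ = -2343699/2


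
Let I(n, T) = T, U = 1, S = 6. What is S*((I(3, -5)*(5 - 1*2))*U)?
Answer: -90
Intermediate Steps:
S*((I(3, -5)*(5 - 1*2))*U) = 6*(-5*(5 - 1*2)*1) = 6*(-5*(5 - 2)*1) = 6*(-5*3*1) = 6*(-15*1) = 6*(-15) = -90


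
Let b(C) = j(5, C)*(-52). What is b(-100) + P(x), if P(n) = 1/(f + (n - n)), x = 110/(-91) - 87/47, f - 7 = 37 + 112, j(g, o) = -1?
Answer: 8113/156 ≈ 52.006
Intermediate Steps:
f = 156 (f = 7 + (37 + 112) = 7 + 149 = 156)
x = -13087/4277 (x = 110*(-1/91) - 87*1/47 = -110/91 - 87/47 = -13087/4277 ≈ -3.0599)
P(n) = 1/156 (P(n) = 1/(156 + (n - n)) = 1/(156 + 0) = 1/156)
b(C) = 52 (b(C) = -1*(-52) = 52)
b(-100) + P(x) = 52 + 1/156 = 8113/156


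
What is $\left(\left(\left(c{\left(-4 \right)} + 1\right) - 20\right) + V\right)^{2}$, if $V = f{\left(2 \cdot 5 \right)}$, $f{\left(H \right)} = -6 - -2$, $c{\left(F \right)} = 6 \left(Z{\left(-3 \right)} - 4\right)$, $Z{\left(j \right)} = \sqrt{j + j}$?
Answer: $1993 - 564 i \sqrt{6} \approx 1993.0 - 1381.5 i$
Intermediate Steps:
$Z{\left(j \right)} = \sqrt{2} \sqrt{j}$ ($Z{\left(j \right)} = \sqrt{2 j} = \sqrt{2} \sqrt{j}$)
$c{\left(F \right)} = -24 + 6 i \sqrt{6}$ ($c{\left(F \right)} = 6 \left(\sqrt{2} \sqrt{-3} - 4\right) = 6 \left(\sqrt{2} i \sqrt{3} - 4\right) = 6 \left(i \sqrt{6} - 4\right) = 6 \left(-4 + i \sqrt{6}\right) = -24 + 6 i \sqrt{6}$)
$f{\left(H \right)} = -4$ ($f{\left(H \right)} = -6 + 2 = -4$)
$V = -4$
$\left(\left(\left(c{\left(-4 \right)} + 1\right) - 20\right) + V\right)^{2} = \left(\left(\left(\left(-24 + 6 i \sqrt{6}\right) + 1\right) - 20\right) - 4\right)^{2} = \left(\left(\left(-23 + 6 i \sqrt{6}\right) - 20\right) - 4\right)^{2} = \left(\left(-43 + 6 i \sqrt{6}\right) - 4\right)^{2} = \left(-47 + 6 i \sqrt{6}\right)^{2}$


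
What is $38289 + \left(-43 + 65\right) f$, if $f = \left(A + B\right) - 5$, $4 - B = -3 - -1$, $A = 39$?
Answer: $39169$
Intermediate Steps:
$B = 6$ ($B = 4 - \left(-3 - -1\right) = 4 - \left(-3 + 1\right) = 4 - -2 = 4 + 2 = 6$)
$f = 40$ ($f = \left(39 + 6\right) - 5 = 45 - 5 = 40$)
$38289 + \left(-43 + 65\right) f = 38289 + \left(-43 + 65\right) 40 = 38289 + 22 \cdot 40 = 38289 + 880 = 39169$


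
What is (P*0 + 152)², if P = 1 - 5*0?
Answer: 23104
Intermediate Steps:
P = 1 (P = 1 + 0 = 1)
(P*0 + 152)² = (1*0 + 152)² = (0 + 152)² = 152² = 23104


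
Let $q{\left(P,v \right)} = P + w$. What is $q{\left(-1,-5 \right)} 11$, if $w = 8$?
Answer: $77$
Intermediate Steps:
$q{\left(P,v \right)} = 8 + P$ ($q{\left(P,v \right)} = P + 8 = 8 + P$)
$q{\left(-1,-5 \right)} 11 = \left(8 - 1\right) 11 = 7 \cdot 11 = 77$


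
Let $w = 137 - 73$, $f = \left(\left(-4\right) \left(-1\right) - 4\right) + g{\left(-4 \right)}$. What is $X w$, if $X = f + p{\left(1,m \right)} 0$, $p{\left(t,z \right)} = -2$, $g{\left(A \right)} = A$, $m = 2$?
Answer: $-256$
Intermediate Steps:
$f = -4$ ($f = \left(\left(-4\right) \left(-1\right) - 4\right) - 4 = \left(4 - 4\right) - 4 = 0 - 4 = -4$)
$w = 64$ ($w = 137 - 73 = 64$)
$X = -4$ ($X = -4 - 0 = -4 + 0 = -4$)
$X w = \left(-4\right) 64 = -256$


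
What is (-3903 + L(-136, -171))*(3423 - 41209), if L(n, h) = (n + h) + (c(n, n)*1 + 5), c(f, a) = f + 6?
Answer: 163802310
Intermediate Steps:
c(f, a) = 6 + f
L(n, h) = 11 + h + 2*n (L(n, h) = (n + h) + ((6 + n)*1 + 5) = (h + n) + ((6 + n) + 5) = (h + n) + (11 + n) = 11 + h + 2*n)
(-3903 + L(-136, -171))*(3423 - 41209) = (-3903 + (11 - 171 + 2*(-136)))*(3423 - 41209) = (-3903 + (11 - 171 - 272))*(-37786) = (-3903 - 432)*(-37786) = -4335*(-37786) = 163802310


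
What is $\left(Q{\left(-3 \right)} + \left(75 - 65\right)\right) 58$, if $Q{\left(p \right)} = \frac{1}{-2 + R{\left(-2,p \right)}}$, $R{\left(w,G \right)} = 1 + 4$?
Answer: $\frac{1798}{3} \approx 599.33$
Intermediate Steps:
$R{\left(w,G \right)} = 5$
$Q{\left(p \right)} = \frac{1}{3}$ ($Q{\left(p \right)} = \frac{1}{-2 + 5} = \frac{1}{3}$)
$\left(Q{\left(-3 \right)} + \left(75 - 65\right)\right) 58 = \left(\frac{1}{3} + \left(75 - 65\right)\right) 58 = \left(\frac{1}{3} + 10\right) 58 = \frac{31}{3} \cdot 58 = \frac{1798}{3}$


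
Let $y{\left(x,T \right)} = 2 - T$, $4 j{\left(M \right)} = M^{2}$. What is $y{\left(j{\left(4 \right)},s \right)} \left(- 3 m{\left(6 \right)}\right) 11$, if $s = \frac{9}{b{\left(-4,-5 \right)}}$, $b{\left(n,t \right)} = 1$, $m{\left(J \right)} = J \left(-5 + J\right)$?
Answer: $1386$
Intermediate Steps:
$s = 9$ ($s = \frac{9}{1} = 9 \cdot 1 = 9$)
$j{\left(M \right)} = \frac{M^{2}}{4}$
$y{\left(j{\left(4 \right)},s \right)} \left(- 3 m{\left(6 \right)}\right) 11 = \left(2 - 9\right) \left(- 3 \cdot 6 \left(-5 + 6\right)\right) 11 = \left(2 - 9\right) \left(- 3 \cdot 6 \cdot 1\right) 11 = - 7 \left(\left(-3\right) 6\right) 11 = \left(-7\right) \left(-18\right) 11 = 126 \cdot 11 = 1386$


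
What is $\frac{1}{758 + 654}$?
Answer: $\frac{1}{1412} \approx 0.00070821$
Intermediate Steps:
$\frac{1}{758 + 654} = \frac{1}{1412}$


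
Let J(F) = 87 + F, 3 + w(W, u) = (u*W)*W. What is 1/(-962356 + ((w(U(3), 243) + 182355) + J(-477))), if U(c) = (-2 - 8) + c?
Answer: -1/768487 ≈ -1.3013e-6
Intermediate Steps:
U(c) = -10 + c
w(W, u) = -3 + u*W² (w(W, u) = -3 + (u*W)*W = -3 + (W*u)*W = -3 + u*W²)
1/(-962356 + ((w(U(3), 243) + 182355) + J(-477))) = 1/(-962356 + (((-3 + 243*(-10 + 3)²) + 182355) + (87 - 477))) = 1/(-962356 + (((-3 + 243*(-7)²) + 182355) - 390)) = 1/(-962356 + (((-3 + 243*49) + 182355) - 390)) = 1/(-962356 + (((-3 + 11907) + 182355) - 390)) = 1/(-962356 + ((11904 + 182355) - 390)) = 1/(-962356 + (194259 - 390)) = 1/(-962356 + 193869) = 1/(-768487) = -1/768487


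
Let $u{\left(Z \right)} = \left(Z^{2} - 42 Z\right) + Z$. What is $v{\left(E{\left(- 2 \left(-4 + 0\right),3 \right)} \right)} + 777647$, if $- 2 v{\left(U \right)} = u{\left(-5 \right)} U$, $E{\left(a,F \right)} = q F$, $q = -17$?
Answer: $783512$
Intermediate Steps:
$u{\left(Z \right)} = Z^{2} - 41 Z$
$E{\left(a,F \right)} = - 17 F$
$v{\left(U \right)} = - 115 U$ ($v{\left(U \right)} = - \frac{- 5 \left(-41 - 5\right) U}{2} = - \frac{\left(-5\right) \left(-46\right) U}{2} = - \frac{230 U}{2} = - 115 U$)
$v{\left(E{\left(- 2 \left(-4 + 0\right),3 \right)} \right)} + 777647 = - 115 \left(\left(-17\right) 3\right) + 777647 = \left(-115\right) \left(-51\right) + 777647 = 5865 + 777647 = 783512$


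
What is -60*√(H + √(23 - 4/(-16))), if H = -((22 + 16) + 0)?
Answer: -30*I*√(152 - 2*√93) ≈ -345.6*I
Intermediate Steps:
H = -38 (H = -(38 + 0) = -1*38 = -38)
-60*√(H + √(23 - 4/(-16))) = -60*√(-38 + √(23 - 4/(-16))) = -60*√(-38 + √(23 - 4*(-1/16))) = -60*√(-38 + √(23 + ¼)) = -60*√(-38 + √(93/4)) = -60*√(-38 + √93/2)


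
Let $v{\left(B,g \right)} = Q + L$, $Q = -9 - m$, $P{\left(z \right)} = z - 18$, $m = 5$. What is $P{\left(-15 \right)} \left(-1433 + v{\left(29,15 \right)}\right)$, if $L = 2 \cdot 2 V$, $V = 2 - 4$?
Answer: $48015$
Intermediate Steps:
$V = -2$ ($V = 2 - 4 = -2$)
$P{\left(z \right)} = -18 + z$ ($P{\left(z \right)} = z - 18 = -18 + z$)
$Q = -14$ ($Q = -9 - 5 = -14$)
$L = -8$ ($L = 2 \cdot 2 \left(-2\right) = 4 \left(-2\right) = -8$)
$v{\left(B,g \right)} = -22$ ($v{\left(B,g \right)} = -14 - 8 = -22$)
$P{\left(-15 \right)} \left(-1433 + v{\left(29,15 \right)}\right) = \left(-18 - 15\right) \left(-1433 - 22\right) = \left(-33\right) \left(-1455\right) = 48015$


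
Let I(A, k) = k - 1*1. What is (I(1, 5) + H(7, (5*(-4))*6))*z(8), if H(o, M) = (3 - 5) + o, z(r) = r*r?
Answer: 576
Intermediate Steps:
z(r) = r**2
H(o, M) = -2 + o
I(A, k) = -1 + k (I(A, k) = k - 1 = -1 + k)
(I(1, 5) + H(7, (5*(-4))*6))*z(8) = ((-1 + 5) + (-2 + 7))*8**2 = (4 + 5)*64 = 9*64 = 576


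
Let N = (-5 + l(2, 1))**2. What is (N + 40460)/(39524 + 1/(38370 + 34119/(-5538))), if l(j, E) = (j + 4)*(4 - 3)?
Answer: 2865433737267/2799075729874 ≈ 1.0237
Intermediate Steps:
l(j, E) = 4 + j (l(j, E) = (4 + j)*1 = 4 + j)
N = 1 (N = (-5 + (4 + 2))**2 = (-5 + 6)**2 = 1**2 = 1)
(N + 40460)/(39524 + 1/(38370 + 34119/(-5538))) = (1 + 40460)/(39524 + 1/(38370 + 34119/(-5538))) = 40461/(39524 + 1/(38370 + 34119*(-1/5538))) = 40461/(39524 + 1/(38370 - 11373/1846)) = 40461/(39524 + 1/(70819647/1846)) = 40461/(39524 + 1846/70819647) = 40461/(2799075729874/70819647) = 40461*(70819647/2799075729874) = 2865433737267/2799075729874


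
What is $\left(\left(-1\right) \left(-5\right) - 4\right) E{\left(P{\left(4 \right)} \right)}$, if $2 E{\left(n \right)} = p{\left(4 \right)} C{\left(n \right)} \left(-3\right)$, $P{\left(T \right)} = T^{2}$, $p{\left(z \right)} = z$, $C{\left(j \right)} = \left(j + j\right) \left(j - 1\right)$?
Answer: $-2880$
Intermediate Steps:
$C{\left(j \right)} = 2 j \left(-1 + j\right)$
$E{\left(n \right)} = - 12 n \left(-1 + n\right)$ ($E{\left(n \right)} = \frac{4 \cdot 2 n \left(-1 + n\right) \left(-3\right)}{2} = \frac{8 n \left(-1 + n\right) \left(-3\right)}{2} = \frac{\left(-24\right) n \left(-1 + n\right)}{2} = - 12 n \left(-1 + n\right)$)
$\left(\left(-1\right) \left(-5\right) - 4\right) E{\left(P{\left(4 \right)} \right)} = \left(\left(-1\right) \left(-5\right) - 4\right) 12 \cdot 4^{2} \left(1 - 4^{2}\right) = \left(5 - 4\right) 12 \cdot 16 \left(1 - 16\right) = 1 \cdot 12 \cdot 16 \left(1 - 16\right) = 1 \cdot 12 \cdot 16 \left(-15\right) = 1 \left(-2880\right) = -2880$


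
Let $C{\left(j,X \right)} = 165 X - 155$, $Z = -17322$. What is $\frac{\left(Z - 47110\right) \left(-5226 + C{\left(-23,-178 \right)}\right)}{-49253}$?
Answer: $- \frac{2239076432}{49253} \approx -45461.0$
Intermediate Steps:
$C{\left(j,X \right)} = -155 + 165 X$
$\frac{\left(Z - 47110\right) \left(-5226 + C{\left(-23,-178 \right)}\right)}{-49253} = \frac{\left(-17322 - 47110\right) \left(-5226 + \left(-155 + 165 \left(-178\right)\right)\right)}{-49253} = - 64432 \left(-5226 - 29525\right) \left(- \frac{1}{49253}\right) = \left(-64432\right) \left(-34751\right) \left(- \frac{1}{49253}\right) = 2239076432 \left(- \frac{1}{49253}\right) = - \frac{2239076432}{49253}$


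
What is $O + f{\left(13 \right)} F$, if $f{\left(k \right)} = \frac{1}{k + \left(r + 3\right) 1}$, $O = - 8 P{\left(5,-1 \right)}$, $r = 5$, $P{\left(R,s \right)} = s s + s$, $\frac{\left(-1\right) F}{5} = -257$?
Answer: $\frac{1285}{21} \approx 61.19$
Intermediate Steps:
$F = 1285$ ($F = \left(-5\right) \left(-257\right) = 1285$)
$P{\left(R,s \right)} = s + s^{2}$ ($P{\left(R,s \right)} = s^{2} + s = s + s^{2}$)
$O = 0$ ($O = - 8 \left(- (1 - 1)\right) = - 8 \left(\left(-1\right) 0\right) = \left(-8\right) 0 = 0$)
$f{\left(k \right)} = \frac{1}{8 + k}$ ($f{\left(k \right)} = \frac{1}{k + \left(5 + 3\right) 1} = \frac{1}{k + 8 \cdot 1} = \frac{1}{k + 8} = \frac{1}{8 + k}$)
$O + f{\left(13 \right)} F = 0 + \frac{1}{8 + 13} \cdot 1285 = 0 + \frac{1}{21} \cdot 1285 = 0 + \frac{1285}{21} = \frac{1285}{21}$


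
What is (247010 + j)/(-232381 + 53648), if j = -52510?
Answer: -194500/178733 ≈ -1.0882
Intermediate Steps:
(247010 + j)/(-232381 + 53648) = (247010 - 52510)/(-232381 + 53648) = 194500/(-178733) = 194500*(-1/178733) = -194500/178733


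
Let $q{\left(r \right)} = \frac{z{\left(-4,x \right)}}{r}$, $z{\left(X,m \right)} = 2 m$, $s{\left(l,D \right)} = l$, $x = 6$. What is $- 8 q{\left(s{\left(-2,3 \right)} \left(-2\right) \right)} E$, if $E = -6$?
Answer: $144$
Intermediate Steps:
$q{\left(r \right)} = \frac{12}{r}$ ($q{\left(r \right)} = \frac{2 \cdot 6}{r} = \frac{12}{r}$)
$- 8 q{\left(s{\left(-2,3 \right)} \left(-2\right) \right)} E = - 8 \frac{12}{\left(-2\right) \left(-2\right)} \left(-6\right) = - 8 \cdot \frac{12}{4} \left(-6\right) = - 8 \cdot 12 \cdot \frac{1}{4} \left(-6\right) = \left(-8\right) 3 \left(-6\right) = \left(-24\right) \left(-6\right) = 144$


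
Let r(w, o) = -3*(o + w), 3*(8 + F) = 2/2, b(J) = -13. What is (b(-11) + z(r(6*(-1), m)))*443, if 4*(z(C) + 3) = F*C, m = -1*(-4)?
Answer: -24365/2 ≈ -12183.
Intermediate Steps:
F = -23/3 (F = -8 + (2/2)/3 = -8 + (2*(½))/3 = -8 + (⅓)*1 = -8 + ⅓ = -23/3 ≈ -7.6667)
m = 4
r(w, o) = -3*o - 3*w
z(C) = -3 - 23*C/12 (z(C) = -3 + (-23*C/3)/4 = -3 - 23*C/12)
(b(-11) + z(r(6*(-1), m)))*443 = (-13 + (-3 - 23*(-3*4 - 18*(-1))/12))*443 = (-13 + (-3 - 23*(-12 - 3*(-6))/12))*443 = (-13 + (-3 - 23*(-12 + 18)/12))*443 = (-13 + (-3 - 23/12*6))*443 = (-13 + (-3 - 23/2))*443 = (-13 - 29/2)*443 = -55/2*443 = -24365/2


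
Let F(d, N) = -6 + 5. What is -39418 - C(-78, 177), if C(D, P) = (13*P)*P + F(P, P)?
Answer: -446694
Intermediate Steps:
F(d, N) = -1
C(D, P) = -1 + 13*P² (C(D, P) = (13*P)*P - 1 = 13*P² - 1 = -1 + 13*P²)
-39418 - C(-78, 177) = -39418 - (-1 + 13*177²) = -39418 - (-1 + 13*31329) = -39418 - (-1 + 407277) = -39418 - 1*407276 = -39418 - 407276 = -446694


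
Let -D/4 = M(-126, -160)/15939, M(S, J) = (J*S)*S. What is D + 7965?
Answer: 2176425/253 ≈ 8602.5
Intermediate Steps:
M(S, J) = J*S²
D = 161280/253 (D = -4*(-160*(-126)²)/15939 = -4*(-160*15876)/15939 = -(-10160640)/15939 = -4*(-40320/253) = 161280/253 ≈ 637.47)
D + 7965 = 161280/253 + 7965 = 2176425/253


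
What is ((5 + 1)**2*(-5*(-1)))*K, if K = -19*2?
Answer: -6840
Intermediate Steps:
K = -38
((5 + 1)**2*(-5*(-1)))*K = ((5 + 1)**2*(-5*(-1)))*(-38) = (6**2*5)*(-38) = (36*5)*(-38) = 180*(-38) = -6840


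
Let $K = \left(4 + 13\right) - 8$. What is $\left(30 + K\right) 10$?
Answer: $390$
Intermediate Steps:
$K = 9$ ($K = 17 - 8 = 9$)
$\left(30 + K\right) 10 = \left(30 + 9\right) 10 = 39 \cdot 10 = 390$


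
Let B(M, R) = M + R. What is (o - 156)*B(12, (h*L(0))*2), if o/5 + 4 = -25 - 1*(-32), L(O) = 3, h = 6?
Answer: -6768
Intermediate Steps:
o = 15 (o = -20 + 5*(-25 - 1*(-32)) = -20 + 5*(-25 + 32) = -20 + 5*7 = -20 + 35 = 15)
(o - 156)*B(12, (h*L(0))*2) = (15 - 156)*(12 + (6*3)*2) = -141*(12 + 18*2) = -141*(12 + 36) = -141*48 = -6768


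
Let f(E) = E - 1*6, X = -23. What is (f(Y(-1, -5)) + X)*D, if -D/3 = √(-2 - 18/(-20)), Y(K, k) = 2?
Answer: 81*I*√110/10 ≈ 84.953*I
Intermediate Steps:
f(E) = -6 + E (f(E) = E - 6 = -6 + E)
D = -3*I*√110/10 (D = -3*√(-2 - 18/(-20)) = -3*√(-2 - 18*(-1/20)) = -3*√(-2 + 9/10) = -3*I*√110/10 ≈ -3.1464*I)
(f(Y(-1, -5)) + X)*D = ((-6 + 2) - 23)*(-3*I*√110/10) = (-4 - 23)*(-3*I*√110/10) = -(-81)*I*√110/10 = 81*I*√110/10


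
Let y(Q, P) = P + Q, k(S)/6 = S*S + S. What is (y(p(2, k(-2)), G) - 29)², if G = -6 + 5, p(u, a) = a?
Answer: 324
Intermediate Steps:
k(S) = 6*S + 6*S² (k(S) = 6*(S*S + S) = 6*(S² + S) = 6*(S + S²) = 6*S + 6*S²)
G = -1
(y(p(2, k(-2)), G) - 29)² = ((-1 + 6*(-2)*(1 - 2)) - 29)² = ((-1 + 6*(-2)*(-1)) - 29)² = ((-1 + 12) - 29)² = (11 - 29)² = (-18)² = 324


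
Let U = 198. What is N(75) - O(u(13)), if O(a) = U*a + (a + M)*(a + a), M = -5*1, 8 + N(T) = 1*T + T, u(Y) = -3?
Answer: 688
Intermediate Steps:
N(T) = -8 + 2*T (N(T) = -8 + (1*T + T) = -8 + (T + T) = -8 + 2*T)
M = -5
O(a) = 198*a + 2*a*(-5 + a) (O(a) = 198*a + (a - 5)*(a + a) = 198*a + (-5 + a)*(2*a) = 198*a + 2*a*(-5 + a))
N(75) - O(u(13)) = (-8 + 2*75) - 2*(-3)*(94 - 3) = (-8 + 150) - 2*(-3)*91 = 142 - 1*(-546) = 142 + 546 = 688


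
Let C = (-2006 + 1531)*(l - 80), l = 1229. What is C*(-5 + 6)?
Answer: -545775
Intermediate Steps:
C = -545775 (C = (-2006 + 1531)*(1229 - 80) = -475*1149 = -545775)
C*(-5 + 6) = -545775*(-5 + 6) = -545775*1 = -545775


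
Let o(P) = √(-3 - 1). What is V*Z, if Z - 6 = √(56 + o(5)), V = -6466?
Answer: -38796 - 6466*√(56 + 2*I) ≈ -87191.0 - 863.92*I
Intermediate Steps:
o(P) = 2*I (o(P) = √(-4) = 2*I)
Z = 6 + √(56 + 2*I) ≈ 13.485 + 0.13361*I
V*Z = -6466*(6 + √(56 + 2*I)) = -38796 - 6466*√(56 + 2*I)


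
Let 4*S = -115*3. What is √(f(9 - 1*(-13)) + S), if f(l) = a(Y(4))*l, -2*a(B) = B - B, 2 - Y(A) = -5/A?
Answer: I*√345/2 ≈ 9.2871*I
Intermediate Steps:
Y(A) = 2 + 5/A (Y(A) = 2 - (-5)/A = 2 + 5/A)
a(B) = 0 (a(B) = -(B - B)/2 = -½*0 = 0)
f(l) = 0 (f(l) = 0*l = 0)
S = -345/4 (S = (-115*3)/4 = (¼)*(-345) = -345/4 ≈ -86.250)
√(f(9 - 1*(-13)) + S) = √(0 - 345/4) = √(-345/4) = I*√345/2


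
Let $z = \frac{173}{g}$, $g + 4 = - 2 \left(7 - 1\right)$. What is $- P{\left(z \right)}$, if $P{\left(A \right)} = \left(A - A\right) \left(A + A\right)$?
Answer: $0$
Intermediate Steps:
$g = -16$ ($g = -4 - 2 \left(7 - 1\right) = -4 - 12 = -16$)
$z = - \frac{173}{16}$ ($z = \frac{173}{-16} = 173 \left(- \frac{1}{16}\right) = - \frac{173}{16} \approx -10.813$)
$P{\left(A \right)} = 0$ ($P{\left(A \right)} = 0 \cdot 2 A = 0$)
$- P{\left(z \right)} = \left(-1\right) 0 = 0$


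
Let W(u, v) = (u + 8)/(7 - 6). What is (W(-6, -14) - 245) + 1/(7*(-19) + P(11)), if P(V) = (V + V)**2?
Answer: -85292/351 ≈ -243.00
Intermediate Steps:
P(V) = 4*V**2 (P(V) = (2*V)**2 = 4*V**2)
W(u, v) = 8 + u (W(u, v) = (8 + u)/1 = (8 + u)*1 = 8 + u)
(W(-6, -14) - 245) + 1/(7*(-19) + P(11)) = ((8 - 6) - 245) + 1/(7*(-19) + 4*11**2) = (2 - 245) + 1/(-133 + 4*121) = -243 + 1/(-133 + 484) = -243 + 1/351 = -85292/351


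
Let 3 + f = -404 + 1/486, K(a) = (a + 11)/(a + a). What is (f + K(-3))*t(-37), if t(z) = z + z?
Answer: 7342613/243 ≈ 30217.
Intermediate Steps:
t(z) = 2*z
K(a) = (11 + a)/(2*a) (K(a) = (11 + a)/((2*a)) = (11 + a)*(1/(2*a)) = (11 + a)/(2*a))
f = -197801/486 (f = -3 + (-404 + 1/486) = -3 - 196343/486 = -197801/486 ≈ -407.00)
(f + K(-3))*t(-37) = (-197801/486 + (½)*(11 - 3)/(-3))*(2*(-37)) = (-197801/486 + (½)*(-⅓)*8)*(-74) = (-197801/486 - 4/3)*(-74) = -198449/486*(-74) = 7342613/243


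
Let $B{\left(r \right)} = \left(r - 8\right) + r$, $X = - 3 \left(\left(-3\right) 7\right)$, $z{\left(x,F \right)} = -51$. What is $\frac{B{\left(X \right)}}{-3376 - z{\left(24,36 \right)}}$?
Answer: $- \frac{118}{3325} \approx -0.035489$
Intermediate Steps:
$X = 63$ ($X = \left(-3\right) \left(-21\right) = 63$)
$B{\left(r \right)} = -8 + 2 r$ ($B{\left(r \right)} = \left(-8 + r\right) + r = -8 + 2 r$)
$\frac{B{\left(X \right)}}{-3376 - z{\left(24,36 \right)}} = \frac{-8 + 2 \cdot 63}{-3376 - -51} = \frac{-8 + 126}{-3376 + 51} = \frac{118}{-3325} = 118 \left(- \frac{1}{3325}\right) = - \frac{118}{3325}$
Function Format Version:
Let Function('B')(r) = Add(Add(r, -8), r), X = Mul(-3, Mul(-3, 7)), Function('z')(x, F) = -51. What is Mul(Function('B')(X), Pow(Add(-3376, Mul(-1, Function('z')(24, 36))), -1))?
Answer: Rational(-118, 3325) ≈ -0.035489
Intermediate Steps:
X = 63 (X = Mul(-3, -21) = 63)
Function('B')(r) = Add(-8, Mul(2, r)) (Function('B')(r) = Add(Add(-8, r), r) = Add(-8, Mul(2, r)))
Mul(Function('B')(X), Pow(Add(-3376, Mul(-1, Function('z')(24, 36))), -1)) = Mul(Add(-8, Mul(2, 63)), Pow(Add(-3376, Mul(-1, -51)), -1)) = Mul(Add(-8, 126), Pow(Add(-3376, 51), -1)) = Mul(118, Pow(-3325, -1)) = Mul(118, Rational(-1, 3325)) = Rational(-118, 3325)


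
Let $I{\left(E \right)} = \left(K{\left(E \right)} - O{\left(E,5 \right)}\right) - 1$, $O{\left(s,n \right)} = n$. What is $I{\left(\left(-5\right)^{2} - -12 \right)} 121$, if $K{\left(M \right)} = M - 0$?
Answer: $3751$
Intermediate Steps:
$K{\left(M \right)} = M$ ($K{\left(M \right)} = M + 0 = M$)
$I{\left(E \right)} = -6 + E$ ($I{\left(E \right)} = \left(E - 5\right) - 1 = \left(-5 + E\right) - 1 = -6 + E$)
$I{\left(\left(-5\right)^{2} - -12 \right)} 121 = \left(-6 - \left(-12 - \left(-5\right)^{2}\right)\right) 121 = \left(-6 + \left(25 + 12\right)\right) 121 = \left(-6 + 37\right) 121 = 31 \cdot 121 = 3751$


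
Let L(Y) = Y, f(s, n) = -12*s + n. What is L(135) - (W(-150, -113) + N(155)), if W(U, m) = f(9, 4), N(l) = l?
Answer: 84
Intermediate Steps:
f(s, n) = n - 12*s
W(U, m) = -104 (W(U, m) = 4 - 12*9 = 4 - 108 = -104)
L(135) - (W(-150, -113) + N(155)) = 135 - (-104 + 155) = 135 - 1*51 = 135 - 51 = 84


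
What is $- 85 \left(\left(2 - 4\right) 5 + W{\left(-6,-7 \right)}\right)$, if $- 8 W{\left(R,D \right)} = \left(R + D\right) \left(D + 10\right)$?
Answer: $\frac{3485}{8} \approx 435.63$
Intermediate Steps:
$W{\left(R,D \right)} = - \frac{\left(10 + D\right) \left(D + R\right)}{8}$ ($W{\left(R,D \right)} = - \frac{\left(R + D\right) \left(D + 10\right)}{8} = - \frac{\left(D + R\right) \left(10 + D\right)}{8} = - \frac{\left(10 + D\right) \left(D + R\right)}{8}$)
$- 85 \left(\left(2 - 4\right) 5 + W{\left(-6,-7 \right)}\right) = - 85 \left(\left(2 - 4\right) 5 - \left(- \frac{65}{4} + \frac{21}{4} + \frac{49}{8}\right)\right) = - 85 \left(\left(-2\right) 5 + \left(\frac{35}{4} + \frac{15}{2} - \frac{49}{8} - \frac{21}{4}\right)\right) = - 85 \left(-10 + \left(\frac{35}{4} + \frac{15}{2} - \frac{49}{8} - \frac{21}{4}\right)\right) = - 85 \left(-10 + \frac{39}{8}\right) = \left(-85\right) \left(- \frac{41}{8}\right) = \frac{3485}{8}$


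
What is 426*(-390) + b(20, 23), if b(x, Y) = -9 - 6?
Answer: -166155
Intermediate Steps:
b(x, Y) = -15
426*(-390) + b(20, 23) = 426*(-390) - 15 = -166140 - 15 = -166155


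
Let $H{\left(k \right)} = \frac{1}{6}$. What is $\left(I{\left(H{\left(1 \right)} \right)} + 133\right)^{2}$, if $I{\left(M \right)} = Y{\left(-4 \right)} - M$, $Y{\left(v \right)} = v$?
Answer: $\frac{597529}{36} \approx 16598.0$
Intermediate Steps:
$H{\left(k \right)} = \frac{1}{6}$
$I{\left(M \right)} = -4 - M$
$\left(I{\left(H{\left(1 \right)} \right)} + 133\right)^{2} = \left(\left(-4 - \frac{1}{6}\right) + 133\right)^{2} = \left(- \frac{25}{6} + 133\right)^{2} = \left(\frac{773}{6}\right)^{2} = \frac{597529}{36}$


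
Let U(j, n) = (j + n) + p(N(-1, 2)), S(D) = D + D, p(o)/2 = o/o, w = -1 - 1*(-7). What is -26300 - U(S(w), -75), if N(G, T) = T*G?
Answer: -26239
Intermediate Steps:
N(G, T) = G*T
w = 6 (w = -1 + 7 = 6)
p(o) = 2 (p(o) = 2*(o/o) = 2*1 = 2)
S(D) = 2*D
U(j, n) = 2 + j + n (U(j, n) = (j + n) + 2 = 2 + j + n)
-26300 - U(S(w), -75) = -26300 - (2 + 2*6 - 75) = -26300 - (2 + 12 - 75) = -26300 - 1*(-61) = -26300 + 61 = -26239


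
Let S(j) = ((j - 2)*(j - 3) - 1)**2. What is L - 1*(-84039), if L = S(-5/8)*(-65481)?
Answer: -19105270281/4096 ≈ -4.6644e+6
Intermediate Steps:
S(j) = (-1 + (-3 + j)*(-2 + j))**2 (S(j) = ((-2 + j)*(-3 + j) - 1)**2 = ((-3 + j)*(-2 + j) - 1)**2 = (-1 + (-3 + j)*(-2 + j))**2)
L = -19449494025/4096 (L = (5 + (-5/8)**2 - (-25)/8)**2*(-65481) = (5 + (-5*1/8)**2 - (-25)/8)**2*(-65481) = (5 + (-5/8)**2 - 5*(-5/8))**2*(-65481) = (5 + 25/64 + 25/8)**2*(-65481) = (545/64)**2*(-65481) = (297025/4096)*(-65481) = -19449494025/4096 ≈ -4.7484e+6)
L - 1*(-84039) = -19449494025/4096 - 1*(-84039) = -19449494025/4096 + 84039 = -19105270281/4096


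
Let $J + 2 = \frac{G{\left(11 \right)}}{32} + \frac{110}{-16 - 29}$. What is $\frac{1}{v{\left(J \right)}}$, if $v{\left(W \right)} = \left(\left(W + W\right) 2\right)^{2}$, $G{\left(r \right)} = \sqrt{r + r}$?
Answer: $\frac{5184}{\left(1280 - 9 \sqrt{22}\right)^{2}} \approx 0.0033836$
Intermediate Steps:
$G{\left(r \right)} = \sqrt{2} \sqrt{r}$ ($G{\left(r \right)} = \sqrt{2 r} = \sqrt{2} \sqrt{r}$)
$J = - \frac{40}{9} + \frac{\sqrt{22}}{32}$ ($J = -2 + \left(\frac{\sqrt{2} \sqrt{11}}{32} + \frac{110}{-16 - 29}\right) = -2 + \left(\sqrt{22} \cdot \frac{1}{32} + \frac{110}{-45}\right) = -2 + \left(\frac{\sqrt{22}}{32} + 110 \left(- \frac{1}{45}\right)\right) = -2 - \left(\frac{22}{9} - \frac{\sqrt{22}}{32}\right) = - \frac{40}{9} + \frac{\sqrt{22}}{32} \approx -4.2979$)
$v{\left(W \right)} = 16 W^{2}$ ($v{\left(W \right)} = \left(2 W 2\right)^{2} = \left(4 W\right)^{2} = 16 W^{2}$)
$\frac{1}{v{\left(J \right)}} = \frac{1}{16 \left(- \frac{40}{9} + \frac{\sqrt{22}}{32}\right)^{2}}$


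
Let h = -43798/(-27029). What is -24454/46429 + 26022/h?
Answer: 16327351438705/1016748671 ≈ 16058.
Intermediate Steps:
h = 43798/27029 (h = -43798*(-1/27029) = 43798/27029 ≈ 1.6204)
-24454/46429 + 26022/h = -24454/46429 + 26022/(43798/27029) = -24454*1/46429 + 26022*(27029/43798) = -24454/46429 + 351674319/21899 = 16327351438705/1016748671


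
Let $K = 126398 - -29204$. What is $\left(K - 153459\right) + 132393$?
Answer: $134536$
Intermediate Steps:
$K = 155602$ ($K = 126398 + 29204 = 155602$)
$\left(K - 153459\right) + 132393 = \left(155602 - 153459\right) + 132393 = 2143 + 132393 = 134536$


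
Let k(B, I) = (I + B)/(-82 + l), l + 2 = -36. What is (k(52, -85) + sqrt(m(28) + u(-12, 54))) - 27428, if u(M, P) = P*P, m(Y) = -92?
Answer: -1097109/40 + 2*sqrt(706) ≈ -27375.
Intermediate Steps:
l = -38 (l = -2 - 36 = -38)
k(B, I) = -B/120 - I/120 (k(B, I) = (I + B)/(-82 - 38) = (B + I)/(-120) = (B + I)*(-1/120) = -B/120 - I/120)
u(M, P) = P**2
(k(52, -85) + sqrt(m(28) + u(-12, 54))) - 27428 = ((-1/120*52 - 1/120*(-85)) + sqrt(-92 + 54**2)) - 27428 = ((-13/30 + 17/24) + sqrt(-92 + 2916)) - 27428 = (11/40 + sqrt(2824)) - 27428 = (11/40 + 2*sqrt(706)) - 27428 = -1097109/40 + 2*sqrt(706)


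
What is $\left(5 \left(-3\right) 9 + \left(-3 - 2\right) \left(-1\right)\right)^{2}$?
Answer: $16900$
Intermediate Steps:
$\left(5 \left(-3\right) 9 + \left(-3 - 2\right) \left(-1\right)\right)^{2} = \left(\left(-15\right) 9 - -5\right)^{2} = \left(-135 + 5\right)^{2} = \left(-130\right)^{2} = 16900$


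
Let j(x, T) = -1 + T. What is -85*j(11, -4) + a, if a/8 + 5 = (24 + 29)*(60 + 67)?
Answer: 54233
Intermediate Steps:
a = 53808 (a = -40 + 8*((24 + 29)*(60 + 67)) = -40 + 8*(53*127) = -40 + 8*6731 = -40 + 53848 = 53808)
-85*j(11, -4) + a = -85*(-1 - 4) + 53808 = -85*(-5) + 53808 = 425 + 53808 = 54233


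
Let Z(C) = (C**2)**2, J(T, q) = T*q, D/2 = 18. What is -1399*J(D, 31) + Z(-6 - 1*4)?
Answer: -1551284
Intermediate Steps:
D = 36 (D = 2*18 = 36)
Z(C) = C**4
-1399*J(D, 31) + Z(-6 - 1*4) = -50364*31 + (-6 - 1*4)**4 = -1399*1116 + (-6 - 4)**4 = -1561284 + (-10)**4 = -1561284 + 10000 = -1551284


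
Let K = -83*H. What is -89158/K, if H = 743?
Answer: 89158/61669 ≈ 1.4458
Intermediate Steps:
K = -61669 (K = -83*743 = -61669)
-89158/K = -89158/(-61669) = -89158*(-1/61669) = 89158/61669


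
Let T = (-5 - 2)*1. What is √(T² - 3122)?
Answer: I*√3073 ≈ 55.435*I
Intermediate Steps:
T = -7 (T = -7*1 = -7)
√(T² - 3122) = √((-7)² - 3122) = √(49 - 3122) = √(-3073) = I*√3073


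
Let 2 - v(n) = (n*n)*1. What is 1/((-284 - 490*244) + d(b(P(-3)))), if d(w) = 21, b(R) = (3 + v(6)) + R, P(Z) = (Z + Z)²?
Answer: -1/119823 ≈ -8.3456e-6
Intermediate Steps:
P(Z) = 4*Z² (P(Z) = (2*Z)² = 4*Z²)
v(n) = 2 - n² (v(n) = 2 - n*n = 2 - n²)
b(R) = -31 + R (b(R) = (3 + (2 - 1*6²)) + R = (3 + (2 - 1*36)) + R = (3 + (2 - 36)) + R = (3 - 34) + R = -31 + R)
1/((-284 - 490*244) + d(b(P(-3)))) = 1/((-284 - 490*244) + 21) = 1/((-284 - 119560) + 21) = 1/(-119844 + 21) = 1/(-119823) = -1/119823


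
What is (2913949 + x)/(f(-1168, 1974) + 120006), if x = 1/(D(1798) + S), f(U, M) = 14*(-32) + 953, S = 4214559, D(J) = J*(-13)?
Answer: 12212899339566/505083895535 ≈ 24.180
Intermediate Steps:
D(J) = -13*J
f(U, M) = 505 (f(U, M) = -448 + 953 = 505)
x = 1/4191185 (x = 1/(-13*1798 + 4214559) = 1/(-23374 + 4214559) = 1/4191185 ≈ 2.3860e-7)
(2913949 + x)/(f(-1168, 1974) + 120006) = (2913949 + 1/4191185)/(505 + 120006) = (12212899339566/4191185)/120511 = (12212899339566/4191185)*(1/120511) = 12212899339566/505083895535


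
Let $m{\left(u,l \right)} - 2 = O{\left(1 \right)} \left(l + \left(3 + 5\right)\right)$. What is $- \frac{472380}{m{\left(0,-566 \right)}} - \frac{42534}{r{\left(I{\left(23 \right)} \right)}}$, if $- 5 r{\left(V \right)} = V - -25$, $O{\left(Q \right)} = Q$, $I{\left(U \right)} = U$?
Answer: $\frac{5871615}{1112} \approx 5280.2$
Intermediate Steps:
$r{\left(V \right)} = -5 - \frac{V}{5}$ ($r{\left(V \right)} = - \frac{V - -25}{5} = - \frac{V + 25}{5} = - \frac{25 + V}{5} = -5 - \frac{V}{5}$)
$m{\left(u,l \right)} = 10 + l$ ($m{\left(u,l \right)} = 2 + 1 \left(l + \left(3 + 5\right)\right) = 2 + 1 \left(l + 8\right) = 2 + 1 \left(8 + l\right) = 2 + \left(8 + l\right) = 10 + l$)
$- \frac{472380}{m{\left(0,-566 \right)}} - \frac{42534}{r{\left(I{\left(23 \right)} \right)}} = - \frac{472380}{10 - 566} - \frac{42534}{-5 - \frac{23}{5}} = - \frac{472380}{-556} - \frac{42534}{-5 - \frac{23}{5}} = \left(-472380\right) \left(- \frac{1}{556}\right) - \frac{42534}{- \frac{48}{5}} = \frac{118095}{139} - - \frac{35445}{8} = \frac{118095}{139} + \frac{35445}{8} = \frac{5871615}{1112}$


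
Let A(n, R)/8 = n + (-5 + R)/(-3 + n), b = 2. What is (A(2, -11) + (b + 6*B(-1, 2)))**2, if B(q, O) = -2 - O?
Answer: 14884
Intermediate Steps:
A(n, R) = 8*n + 8*(-5 + R)/(-3 + n) (A(n, R) = 8*(n + (-5 + R)/(-3 + n)) = 8*n + 8*(-5 + R)/(-3 + n))
(A(2, -11) + (b + 6*B(-1, 2)))**2 = (8*(-5 - 11 + 2**2 - 3*2)/(-3 + 2) + (2 + 6*(-2 - 1*2)))**2 = (8*(-5 - 11 + 4 - 6)/(-1) + (2 + 6*(-2 - 2)))**2 = (8*(-1)*(-18) + (2 + 6*(-4)))**2 = (144 + (2 - 24))**2 = (144 - 22)**2 = 122**2 = 14884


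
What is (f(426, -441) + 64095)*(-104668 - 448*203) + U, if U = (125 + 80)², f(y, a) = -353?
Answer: -12468658079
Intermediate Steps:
U = 42025 (U = 205² = 42025)
(f(426, -441) + 64095)*(-104668 - 448*203) + U = (-353 + 64095)*(-104668 - 448*203) + 42025 = 63742*(-104668 - 90944) + 42025 = 63742*(-195612) + 42025 = -12468700104 + 42025 = -12468658079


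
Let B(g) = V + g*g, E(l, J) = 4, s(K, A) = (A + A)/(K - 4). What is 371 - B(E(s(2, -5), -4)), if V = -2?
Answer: 357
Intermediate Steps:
s(K, A) = 2*A/(-4 + K) (s(K, A) = (2*A)/(-4 + K) = 2*A/(-4 + K))
B(g) = -2 + g**2 (B(g) = -2 + g*g = -2 + g**2)
371 - B(E(s(2, -5), -4)) = 371 - (-2 + 4**2) = 371 - (-2 + 16) = 371 - 1*14 = 371 - 14 = 357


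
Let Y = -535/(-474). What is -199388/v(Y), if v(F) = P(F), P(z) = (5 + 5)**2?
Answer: -49847/25 ≈ -1993.9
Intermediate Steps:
P(z) = 100 (P(z) = 10**2 = 100)
Y = 535/474 (Y = -535*(-1/474) = 535/474 ≈ 1.1287)
v(F) = 100
-199388/v(Y) = -199388/100 = -199388*1/100 = -49847/25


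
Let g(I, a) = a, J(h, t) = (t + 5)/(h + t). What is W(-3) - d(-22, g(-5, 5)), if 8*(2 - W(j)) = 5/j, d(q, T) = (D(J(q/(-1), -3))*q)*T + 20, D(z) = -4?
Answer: -10987/24 ≈ -457.79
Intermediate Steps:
J(h, t) = (5 + t)/(h + t)
d(q, T) = 20 - 4*T*q (d(q, T) = (-4*q)*T + 20 = -4*T*q + 20 = 20 - 4*T*q)
W(j) = 2 - 5/(8*j)
W(-3) - d(-22, g(-5, 5)) = (2 - 5/8/(-3)) - (20 - 4*5*(-22)) = (2 - 5/8*(-1/3)) - (20 + 440) = (2 + 5/24) - 1*460 = 53/24 - 460 = -10987/24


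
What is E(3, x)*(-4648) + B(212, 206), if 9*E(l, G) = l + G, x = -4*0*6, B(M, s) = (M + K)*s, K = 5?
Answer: 129458/3 ≈ 43153.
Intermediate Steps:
B(M, s) = s*(5 + M) (B(M, s) = (M + 5)*s = (5 + M)*s = s*(5 + M))
x = 0 (x = 0*6 = 0)
E(l, G) = G/9 + l/9 (E(l, G) = (l + G)/9 = (G + l)/9 = G/9 + l/9)
E(3, x)*(-4648) + B(212, 206) = ((⅑)*0 + (⅑)*3)*(-4648) + 206*(5 + 212) = (0 + ⅓)*(-4648) + 206*217 = (⅓)*(-4648) + 44702 = -4648/3 + 44702 = 129458/3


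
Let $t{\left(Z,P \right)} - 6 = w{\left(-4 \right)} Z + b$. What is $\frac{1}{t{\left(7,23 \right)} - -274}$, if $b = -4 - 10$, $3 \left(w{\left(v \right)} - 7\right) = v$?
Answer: $\frac{3}{917} \approx 0.0032715$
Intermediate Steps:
$w{\left(v \right)} = 7 + \frac{v}{3}$
$b = -14$ ($b = -4 - 10 = -14$)
$t{\left(Z,P \right)} = -8 + \frac{17 Z}{3}$ ($t{\left(Z,P \right)} = 6 + \left(\left(7 + \frac{1}{3} \left(-4\right)\right) Z - 14\right) = 6 + \left(\left(7 - \frac{4}{3}\right) Z - 14\right) = 6 + \left(\frac{17 Z}{3} - 14\right) = 6 + \left(-14 + \frac{17 Z}{3}\right) = -8 + \frac{17 Z}{3}$)
$\frac{1}{t{\left(7,23 \right)} - -274} = \frac{1}{\left(-8 + \frac{17}{3} \cdot 7\right) - -274} = \frac{1}{\left(-8 + \frac{119}{3}\right) + \left(-170 + 444\right)} = \frac{1}{\frac{95}{3} + 274} = \frac{1}{\frac{917}{3}} = \frac{3}{917}$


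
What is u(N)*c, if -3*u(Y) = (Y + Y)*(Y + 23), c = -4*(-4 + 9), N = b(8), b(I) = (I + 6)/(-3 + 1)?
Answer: -4480/3 ≈ -1493.3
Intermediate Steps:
b(I) = -3 - I/2 (b(I) = (6 + I)/(-2) = (6 + I)*(-½) = -3 - I/2)
N = -7 (N = -3 - ½*8 = -3 - 4 = -7)
c = -20 (c = -4*5 = -20)
u(Y) = -2*Y*(23 + Y)/3 (u(Y) = -(Y + Y)*(Y + 23)/3 = -2*Y*(23 + Y)/3)
u(N)*c = -⅔*(-7)*(23 - 7)*(-20) = -⅔*(-7)*16*(-20) = (224/3)*(-20) = -4480/3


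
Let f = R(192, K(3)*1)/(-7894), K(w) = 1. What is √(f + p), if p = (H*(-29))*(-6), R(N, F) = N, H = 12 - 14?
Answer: 6*I*√150605679/3947 ≈ 18.655*I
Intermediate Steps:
H = -2
p = -348 (p = -2*(-29)*(-6) = 58*(-6) = -348)
f = -96/3947 (f = 192/(-7894) = 192*(-1/7894) = -96/3947 ≈ -0.024322)
√(f + p) = √(-96/3947 - 348) = √(-1373652/3947) = 6*I*√150605679/3947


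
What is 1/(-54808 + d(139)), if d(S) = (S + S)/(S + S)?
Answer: -1/54807 ≈ -1.8246e-5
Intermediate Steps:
d(S) = 1 (d(S) = (2*S)/((2*S)) = (2*S)*(1/(2*S)) = 1)
1/(-54808 + d(139)) = 1/(-54808 + 1) = 1/(-54807) = -1/54807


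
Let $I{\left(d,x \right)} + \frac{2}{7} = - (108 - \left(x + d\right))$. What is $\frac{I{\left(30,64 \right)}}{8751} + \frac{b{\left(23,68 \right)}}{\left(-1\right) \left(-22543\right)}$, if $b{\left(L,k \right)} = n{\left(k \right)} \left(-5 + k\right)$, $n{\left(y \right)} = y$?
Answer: $\frac{260170688}{1380916551} \approx 0.1884$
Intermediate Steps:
$b{\left(L,k \right)} = k \left(-5 + k\right)$
$I{\left(d,x \right)} = - \frac{758}{7} + d + x$ ($I{\left(d,x \right)} = - \frac{2}{7} - \left(108 - \left(x + d\right)\right) = - \frac{2}{7} - \left(108 - \left(d + x\right)\right) = - \frac{2}{7} - \left(108 - d - x\right) = - \frac{2}{7} + \left(-108 + d + x\right) = - \frac{758}{7} + d + x$)
$\frac{I{\left(30,64 \right)}}{8751} + \frac{b{\left(23,68 \right)}}{\left(-1\right) \left(-22543\right)} = \frac{- \frac{758}{7} + 30 + 64}{8751} + \frac{68 \left(-5 + 68\right)}{\left(-1\right) \left(-22543\right)} = \left(- \frac{100}{7}\right) \frac{1}{8751} + \frac{68 \cdot 63}{22543} = - \frac{100}{61257} + 4284 \cdot \frac{1}{22543} = - \frac{100}{61257} + \frac{4284}{22543} = \frac{260170688}{1380916551}$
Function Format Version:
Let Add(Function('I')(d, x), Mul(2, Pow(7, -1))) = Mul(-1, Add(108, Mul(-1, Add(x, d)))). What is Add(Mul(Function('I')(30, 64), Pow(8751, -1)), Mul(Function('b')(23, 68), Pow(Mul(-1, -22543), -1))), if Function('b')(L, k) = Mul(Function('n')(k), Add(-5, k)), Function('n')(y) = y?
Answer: Rational(260170688, 1380916551) ≈ 0.18840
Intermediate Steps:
Function('b')(L, k) = Mul(k, Add(-5, k))
Function('I')(d, x) = Add(Rational(-758, 7), d, x) (Function('I')(d, x) = Add(Rational(-2, 7), Mul(-1, Add(108, Mul(-1, Add(x, d))))) = Add(Rational(-2, 7), Mul(-1, Add(108, Mul(-1, Add(d, x))))) = Add(Rational(-2, 7), Mul(-1, Add(108, Add(Mul(-1, d), Mul(-1, x))))) = Add(Rational(-2, 7), Mul(-1, Add(108, Mul(-1, d), Mul(-1, x)))) = Add(Rational(-2, 7), Add(-108, d, x)) = Add(Rational(-758, 7), d, x))
Add(Mul(Function('I')(30, 64), Pow(8751, -1)), Mul(Function('b')(23, 68), Pow(Mul(-1, -22543), -1))) = Add(Mul(Add(Rational(-758, 7), 30, 64), Pow(8751, -1)), Mul(Mul(68, Add(-5, 68)), Pow(Mul(-1, -22543), -1))) = Add(Mul(Rational(-100, 7), Rational(1, 8751)), Mul(Mul(68, 63), Pow(22543, -1))) = Add(Rational(-100, 61257), Mul(4284, Rational(1, 22543))) = Add(Rational(-100, 61257), Rational(4284, 22543)) = Rational(260170688, 1380916551)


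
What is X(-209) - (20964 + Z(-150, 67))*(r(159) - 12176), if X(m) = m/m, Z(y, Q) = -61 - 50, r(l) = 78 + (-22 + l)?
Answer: 249422734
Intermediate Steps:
r(l) = 56 + l
Z(y, Q) = -111
X(m) = 1
X(-209) - (20964 + Z(-150, 67))*(r(159) - 12176) = 1 - (20964 - 111)*((56 + 159) - 12176) = 1 - 20853*(215 - 12176) = 1 - 20853*(-11961) = 1 - 1*(-249422733) = 1 + 249422733 = 249422734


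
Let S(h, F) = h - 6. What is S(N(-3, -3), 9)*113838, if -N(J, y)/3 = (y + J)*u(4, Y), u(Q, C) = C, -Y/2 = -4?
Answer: 15709644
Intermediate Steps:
Y = 8 (Y = -2*(-4) = 8)
N(J, y) = -24*J - 24*y (N(J, y) = -3*(y + J)*8 = -3*(J + y)*8 = -3*(8*J + 8*y) = -24*J - 24*y)
S(h, F) = -6 + h
S(N(-3, -3), 9)*113838 = (-6 + (-24*(-3) - 24*(-3)))*113838 = (-6 + (72 + 72))*113838 = (-6 + 144)*113838 = 138*113838 = 15709644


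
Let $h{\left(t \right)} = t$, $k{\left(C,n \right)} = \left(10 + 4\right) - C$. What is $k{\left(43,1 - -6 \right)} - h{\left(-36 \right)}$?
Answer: $7$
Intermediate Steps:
$k{\left(C,n \right)} = 14 - C$
$k{\left(43,1 - -6 \right)} - h{\left(-36 \right)} = \left(14 - 43\right) - -36 = \left(14 - 43\right) + 36 = -29 + 36 = 7$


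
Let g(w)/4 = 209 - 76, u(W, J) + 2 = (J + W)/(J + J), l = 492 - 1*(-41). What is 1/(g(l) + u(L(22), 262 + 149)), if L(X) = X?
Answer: 822/436093 ≈ 0.0018849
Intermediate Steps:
l = 533 (l = 492 + 41 = 533)
u(W, J) = -2 + (J + W)/(2*J) (u(W, J) = -2 + (J + W)/(J + J) = -2 + (J + W)/((2*J)) = -2 + (J + W)*(1/(2*J)) = -2 + (J + W)/(2*J))
g(w) = 532 (g(w) = 4*(209 - 76) = 4*133 = 532)
1/(g(l) + u(L(22), 262 + 149)) = 1/(532 + (22 - 3*(262 + 149))/(2*(262 + 149))) = 1/(532 + (1/2)*(22 - 3*411)/411) = 1/(532 + (1/2)*(1/411)*(22 - 1233)) = 1/(532 + (1/2)*(1/411)*(-1211)) = 1/(532 - 1211/822) = 1/(436093/822) = 822/436093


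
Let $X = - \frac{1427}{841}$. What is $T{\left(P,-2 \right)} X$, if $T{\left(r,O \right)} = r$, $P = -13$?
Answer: $\frac{18551}{841} \approx 22.058$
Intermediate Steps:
$X = - \frac{1427}{841}$ ($X = \left(-1427\right) \frac{1}{841} = - \frac{1427}{841} \approx -1.6968$)
$T{\left(P,-2 \right)} X = \left(-13\right) \left(- \frac{1427}{841}\right) = \frac{18551}{841}$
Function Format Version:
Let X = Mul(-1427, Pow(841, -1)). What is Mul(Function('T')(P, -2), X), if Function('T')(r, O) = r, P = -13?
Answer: Rational(18551, 841) ≈ 22.058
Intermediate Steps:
X = Rational(-1427, 841) (X = Mul(-1427, Rational(1, 841)) = Rational(-1427, 841) ≈ -1.6968)
Mul(Function('T')(P, -2), X) = Mul(-13, Rational(-1427, 841)) = Rational(18551, 841)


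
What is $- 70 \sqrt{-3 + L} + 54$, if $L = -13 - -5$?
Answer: $54 - 70 i \sqrt{11} \approx 54.0 - 232.16 i$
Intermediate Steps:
$L = -8$ ($L = -13 + 5 = -8$)
$- 70 \sqrt{-3 + L} + 54 = - 70 \sqrt{-3 - 8} + 54 = - 70 \sqrt{-11} + 54 = - 70 i \sqrt{11} + 54 = 54 - 70 i \sqrt{11}$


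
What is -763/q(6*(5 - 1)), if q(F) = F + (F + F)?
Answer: -763/72 ≈ -10.597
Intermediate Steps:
q(F) = 3*F (q(F) = F + 2*F = 3*F)
-763/q(6*(5 - 1)) = -763*1/(18*(5 - 1)) = -763/(3*(6*4)) = -763/(3*24) = -763/72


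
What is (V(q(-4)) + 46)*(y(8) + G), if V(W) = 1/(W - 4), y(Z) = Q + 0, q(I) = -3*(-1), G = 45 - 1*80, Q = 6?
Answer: -1305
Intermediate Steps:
G = -35 (G = 45 - 80 = -35)
q(I) = 3
y(Z) = 6 (y(Z) = 6 + 0 = 6)
V(W) = 1/(-4 + W)
(V(q(-4)) + 46)*(y(8) + G) = (1/(-4 + 3) + 46)*(6 - 35) = (1/(-1) + 46)*(-29) = (-1 + 46)*(-29) = 45*(-29) = -1305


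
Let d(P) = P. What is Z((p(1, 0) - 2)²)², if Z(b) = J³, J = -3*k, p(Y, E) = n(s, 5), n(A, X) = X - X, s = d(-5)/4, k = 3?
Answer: 531441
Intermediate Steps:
s = -5/4 ≈ -1.2500
n(A, X) = 0
p(Y, E) = 0
J = -9 (J = -3*3 = -9)
Z(b) = -729 (Z(b) = (-9)³ = -729)
Z((p(1, 0) - 2)²)² = (-729)² = 531441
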